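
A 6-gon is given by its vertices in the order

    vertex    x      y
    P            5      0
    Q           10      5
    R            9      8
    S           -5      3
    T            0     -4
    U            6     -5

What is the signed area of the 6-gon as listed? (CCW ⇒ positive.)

Apply the surveyor's formula: 2A = Σ (x_i·y_{i+1} − x_{i+1}·y_i), indices taken mod 6.
Σ = (25) + (35) + (67) + (20) + (24) + (25) = 196
Signed area = Σ/2 = 98 (positive ⇒ counter-clockwise traversal).

98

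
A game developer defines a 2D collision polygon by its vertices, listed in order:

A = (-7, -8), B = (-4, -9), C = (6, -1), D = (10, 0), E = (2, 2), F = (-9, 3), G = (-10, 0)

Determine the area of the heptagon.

Apply Gauss's area formula: 2A = Σ (x_i·y_{i+1} − x_{i+1}·y_i), indices taken mod 7.
Σ = (31) + (58) + (10) + (20) + (24) + (30) + (80) = 253
Area = |Σ|/2 = 126.5.

126.5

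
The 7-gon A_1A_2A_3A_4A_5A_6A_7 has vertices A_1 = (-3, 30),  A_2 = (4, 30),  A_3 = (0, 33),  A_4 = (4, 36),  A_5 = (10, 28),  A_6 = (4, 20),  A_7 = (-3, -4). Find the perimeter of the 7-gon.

96

|A_1A_2| = √((7)² + (0)²) = √49 = 7
|A_2A_3| = √((-4)² + (3)²) = √25 = 5
|A_3A_4| = √((4)² + (3)²) = √25 = 5
|A_4A_5| = √((6)² + (-8)²) = √100 = 10
|A_5A_6| = √((-6)² + (-8)²) = √100 = 10
|A_6A_7| = √((-7)² + (-24)²) = √625 = 25
|A_7A_1| = √((0)² + (34)²) = √1156 = 34
Perimeter = 7 + 5 + 5 + 10 + 10 + 25 + 34 = 96.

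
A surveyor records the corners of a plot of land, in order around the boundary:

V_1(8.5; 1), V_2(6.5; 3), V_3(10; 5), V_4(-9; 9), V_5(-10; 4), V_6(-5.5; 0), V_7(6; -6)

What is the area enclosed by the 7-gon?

Apply the surveyor's formula: 2A = Σ (x_i·y_{i+1} − x_{i+1}·y_i), indices taken mod 7.
Σ = (19) + (2.5) + (135) + (54) + (22) + (33) + (57) = 322.5
Area = |Σ|/2 = 161.25.

161.25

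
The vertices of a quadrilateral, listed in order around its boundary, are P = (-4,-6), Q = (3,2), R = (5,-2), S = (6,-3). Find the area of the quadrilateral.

28.5

Cross-terms: 10, -16, -3, -48  ⇒  Σ = -57
Area = |Σ|/2 = 28.5.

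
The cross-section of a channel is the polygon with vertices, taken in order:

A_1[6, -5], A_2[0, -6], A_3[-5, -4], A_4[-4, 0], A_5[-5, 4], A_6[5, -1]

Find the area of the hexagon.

Apply the surveyor's formula: 2A = Σ (x_i·y_{i+1} − x_{i+1}·y_i), indices taken mod 6.
A_1→A_2: (6)(-6) − (0)(-5) = -36
A_2→A_3: (0)(-4) − (-5)(-6) = -30
A_3→A_4: (-5)(0) − (-4)(-4) = -16
A_4→A_5: (-4)(4) − (-5)(0) = -16
A_5→A_6: (-5)(-1) − (5)(4) = -15
A_6→A_1: (5)(-5) − (6)(-1) = -19
Σ = -132
Area = |Σ|/2 = 66.

66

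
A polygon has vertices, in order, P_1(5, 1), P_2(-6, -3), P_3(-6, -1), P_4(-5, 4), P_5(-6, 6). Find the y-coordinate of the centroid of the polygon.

Apply the shoelace formula. First the cross-terms c_i = x_i·y_{i+1} − x_{i+1}·y_i:
  -9, -12, -29, -6, -36  ⇒  2A = -92, A = -46.
Then Σ (y_i + y_{i+1})·c_i = -333, so ȳ = -333 / (6·(-46)) = 111/92.

111/92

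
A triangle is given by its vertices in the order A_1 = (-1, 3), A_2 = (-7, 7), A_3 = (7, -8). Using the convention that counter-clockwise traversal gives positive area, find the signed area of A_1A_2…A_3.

17

Apply Gauss's area formula: 2A = Σ (x_i·y_{i+1} − x_{i+1}·y_i), indices taken mod 3.
Cross-terms: 14, 7, 13  ⇒  Σ = 34
Signed area = Σ/2 = 17 (positive ⇒ counter-clockwise traversal).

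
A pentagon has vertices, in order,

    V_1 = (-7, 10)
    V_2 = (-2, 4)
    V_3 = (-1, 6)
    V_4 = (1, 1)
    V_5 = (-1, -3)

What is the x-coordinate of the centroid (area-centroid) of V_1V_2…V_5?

-43/21

Apply the shoelace (surveyor's) formula. First the cross-terms c_i = x_i·y_{i+1} − x_{i+1}·y_i:
  -8, -8, -7, -2, -31  ⇒  2A = -56, A = -28.
Then Σ (x_i + x_{i+1})·c_i = 344, so x̄ = 344 / (6·(-28)) = -43/21.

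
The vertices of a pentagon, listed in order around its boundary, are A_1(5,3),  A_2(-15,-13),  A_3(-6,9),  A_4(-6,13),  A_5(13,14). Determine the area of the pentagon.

270.5

Apply Gauss's area formula: 2A = Σ (x_i·y_{i+1} − x_{i+1}·y_i), indices taken mod 5.
A_1→A_2: (5)(-13) − (-15)(3) = -20
A_2→A_3: (-15)(9) − (-6)(-13) = -213
A_3→A_4: (-6)(13) − (-6)(9) = -24
A_4→A_5: (-6)(14) − (13)(13) = -253
A_5→A_1: (13)(3) − (5)(14) = -31
Σ = -541
Area = |Σ|/2 = 270.5.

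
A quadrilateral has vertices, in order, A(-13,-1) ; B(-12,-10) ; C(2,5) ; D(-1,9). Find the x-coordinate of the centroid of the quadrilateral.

-1393/219

Apply the surveyor's formula. First the cross-terms c_i = x_i·y_{i+1} − x_{i+1}·y_i:
  118, -40, 23, 118  ⇒  2A = 219, A = 109.5.
Then Σ (x_i + x_{i+1})·c_i = -4179, so x̄ = -4179 / (6·109.5) = -1393/219.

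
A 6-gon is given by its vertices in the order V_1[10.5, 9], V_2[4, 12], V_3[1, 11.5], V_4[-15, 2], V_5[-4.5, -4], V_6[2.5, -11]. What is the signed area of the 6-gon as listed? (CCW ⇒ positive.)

282.5

Cross-terms: 90, 34, 174.5, 69, 59.5, 138  ⇒  Σ = 565
Signed area = Σ/2 = 282.5 (positive ⇒ counter-clockwise traversal).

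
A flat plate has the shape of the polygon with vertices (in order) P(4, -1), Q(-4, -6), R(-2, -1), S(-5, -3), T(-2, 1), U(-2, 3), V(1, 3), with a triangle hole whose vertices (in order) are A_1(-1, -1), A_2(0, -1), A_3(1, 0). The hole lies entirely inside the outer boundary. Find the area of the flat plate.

Outer boundary:
Σ = (-28) + (-8) + (1) + (-11) + (-4) + (-9) + (-13) = -72
Area = |Σ|/2 = 36.
Hole:
Apply Gauss's area formula: 2A = Σ (x_i·y_{i+1} − x_{i+1}·y_i), indices taken mod 3.
A_1→A_2: (-1)(-1) − (0)(-1) = 1
A_2→A_3: (0)(0) − (1)(-1) = 1
A_3→A_1: (1)(-1) − (-1)(0) = -1
Σ = 1
Area = |Σ|/2 = 0.5.
Net area = 36 − 0.5 = 35.5.

35.5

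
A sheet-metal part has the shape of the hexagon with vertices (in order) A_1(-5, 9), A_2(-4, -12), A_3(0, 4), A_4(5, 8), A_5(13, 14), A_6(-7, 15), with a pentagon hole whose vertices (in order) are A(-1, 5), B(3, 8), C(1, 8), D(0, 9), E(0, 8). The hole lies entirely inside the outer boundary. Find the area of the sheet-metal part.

160.5

Outer boundary:
Apply the shoelace formula: 2A = Σ (x_i·y_{i+1} − x_{i+1}·y_i), indices taken mod 6.
Cross-terms: 96, -16, -20, -34, 293, 12  ⇒  Σ = 331
Area = |Σ|/2 = 165.5.
Hole:
Apply the shoelace (surveyor's) formula: 2A = Σ (x_i·y_{i+1} − x_{i+1}·y_i), indices taken mod 5.
Σ = (-23) + (16) + (9) + (0) + (8) = 10
Area = |Σ|/2 = 5.
Net area = 165.5 − 5 = 160.5.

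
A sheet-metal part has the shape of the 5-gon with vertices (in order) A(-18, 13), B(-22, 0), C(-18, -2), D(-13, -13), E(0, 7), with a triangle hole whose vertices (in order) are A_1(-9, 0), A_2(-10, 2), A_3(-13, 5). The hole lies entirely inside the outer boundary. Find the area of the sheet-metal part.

285

Outer boundary:
Cross-terms: 286, 44, 208, -91, 126  ⇒  Σ = 573
Area = |Σ|/2 = 286.5.
Hole:
Apply the shoelace formula: 2A = Σ (x_i·y_{i+1} − x_{i+1}·y_i), indices taken mod 3.
Cross-terms: -18, -24, 45  ⇒  Σ = 3
Area = |Σ|/2 = 1.5.
Net area = 286.5 − 1.5 = 285.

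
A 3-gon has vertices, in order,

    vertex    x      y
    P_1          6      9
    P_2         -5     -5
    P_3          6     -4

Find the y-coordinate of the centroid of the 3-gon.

Apply the shoelace formula. First the cross-terms c_i = x_i·y_{i+1} − x_{i+1}·y_i:
  15, 50, 78  ⇒  2A = 143, A = 71.5.
Then Σ (y_i + y_{i+1})·c_i = 0, so ȳ = 0 / (6·71.5) = 0.

0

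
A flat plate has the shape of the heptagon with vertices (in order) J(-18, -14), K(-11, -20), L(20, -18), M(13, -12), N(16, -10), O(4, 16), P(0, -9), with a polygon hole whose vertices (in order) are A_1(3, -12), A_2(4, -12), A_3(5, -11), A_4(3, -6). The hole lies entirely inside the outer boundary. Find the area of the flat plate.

472.5

Outer boundary:
Apply Gauss's area formula: 2A = Σ (x_i·y_{i+1} − x_{i+1}·y_i), indices taken mod 7.
Σ = (206) + (598) + (-6) + (62) + (296) + (-36) + (-162) = 958
Area = |Σ|/2 = 479.
Hole:
A_1→A_2: (3)(-12) − (4)(-12) = 12
A_2→A_3: (4)(-11) − (5)(-12) = 16
A_3→A_4: (5)(-6) − (3)(-11) = 3
A_4→A_1: (3)(-12) − (3)(-6) = -18
Σ = 13
Area = |Σ|/2 = 6.5.
Net area = 479 − 6.5 = 472.5.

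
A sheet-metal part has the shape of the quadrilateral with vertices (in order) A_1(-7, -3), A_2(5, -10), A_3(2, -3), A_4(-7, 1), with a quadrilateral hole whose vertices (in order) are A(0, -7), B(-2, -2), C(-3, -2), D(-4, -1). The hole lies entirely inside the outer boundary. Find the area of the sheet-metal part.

Outer boundary:
Apply the shoelace formula: 2A = Σ (x_i·y_{i+1} − x_{i+1}·y_i), indices taken mod 4.
Σ = (85) + (5) + (-19) + (28) = 99
Area = |Σ|/2 = 49.5.
Hole:
Apply the shoelace (surveyor's) formula: 2A = Σ (x_i·y_{i+1} − x_{i+1}·y_i), indices taken mod 4.
Cross-terms: -14, -2, -5, 28  ⇒  Σ = 7
Area = |Σ|/2 = 3.5.
Net area = 49.5 − 3.5 = 46.

46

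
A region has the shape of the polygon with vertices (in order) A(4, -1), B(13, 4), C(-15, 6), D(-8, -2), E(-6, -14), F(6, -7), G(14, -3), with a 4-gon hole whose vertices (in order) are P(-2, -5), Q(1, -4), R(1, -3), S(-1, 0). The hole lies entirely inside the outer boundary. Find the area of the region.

Outer boundary:
Apply the surveyor's formula: 2A = Σ (x_i·y_{i+1} − x_{i+1}·y_i), indices taken mod 7.
Cross-terms: 29, 138, 78, 100, 126, 80, -2  ⇒  Σ = 549
Area = |Σ|/2 = 274.5.
Hole:
Apply the shoelace formula: 2A = Σ (x_i·y_{i+1} − x_{i+1}·y_i), indices taken mod 4.
Cross-terms: 13, 1, -3, 5  ⇒  Σ = 16
Area = |Σ|/2 = 8.
Net area = 274.5 − 8 = 266.5.

266.5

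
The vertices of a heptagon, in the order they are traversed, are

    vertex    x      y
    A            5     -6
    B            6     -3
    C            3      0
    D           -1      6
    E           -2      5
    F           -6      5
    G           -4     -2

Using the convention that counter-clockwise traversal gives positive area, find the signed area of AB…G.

70.5

Cross-terms: 21, 9, 18, 7, 20, 32, 34  ⇒  Σ = 141
Signed area = Σ/2 = 70.5 (positive ⇒ counter-clockwise traversal).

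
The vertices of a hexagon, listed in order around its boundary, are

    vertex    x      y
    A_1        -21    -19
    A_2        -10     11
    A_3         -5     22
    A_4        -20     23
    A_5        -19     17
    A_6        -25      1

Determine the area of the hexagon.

369

Σ = (-421) + (-165) + (325) + (97) + (406) + (496) = 738
Area = |Σ|/2 = 369.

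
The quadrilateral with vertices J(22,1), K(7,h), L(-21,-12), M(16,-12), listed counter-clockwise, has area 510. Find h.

The doubled signed area Σ (x_i y_{i+1} − x_{i+1} y_i) is linear in h.
With h=0 it equals 633; the coefficient of h is 43 (from the two edges through K).
So 43·h + 633 = 2·510 = 1020 ⇒ h = 9.

9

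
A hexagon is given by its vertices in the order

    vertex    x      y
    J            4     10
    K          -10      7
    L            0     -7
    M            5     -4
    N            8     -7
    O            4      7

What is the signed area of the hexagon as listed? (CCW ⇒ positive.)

163

Apply the surveyor's formula: 2A = Σ (x_i·y_{i+1} − x_{i+1}·y_i), indices taken mod 6.
Σ = (128) + (70) + (35) + (-3) + (84) + (12) = 326
Signed area = Σ/2 = 163 (positive ⇒ counter-clockwise traversal).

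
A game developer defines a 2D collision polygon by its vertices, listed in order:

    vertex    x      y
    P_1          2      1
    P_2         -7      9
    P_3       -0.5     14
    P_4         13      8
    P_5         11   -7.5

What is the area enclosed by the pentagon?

Apply the shoelace (surveyor's) formula: 2A = Σ (x_i·y_{i+1} − x_{i+1}·y_i), indices taken mod 5.
Σ = (25) + (-93.5) + (-186) + (-185.5) + (26) = -414
Area = |Σ|/2 = 207.

207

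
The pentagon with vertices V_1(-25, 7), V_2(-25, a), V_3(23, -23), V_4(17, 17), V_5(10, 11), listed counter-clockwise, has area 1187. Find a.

Write out the shoelace sum; only the two edges meeting at V_2 involve a:
2·Area = [((-25)·a − (-25)·7) + ((-25)·(-23) − 23·a)] + 1144
       = -48·a + 1894 = 2374
⇒ a = -10.

-10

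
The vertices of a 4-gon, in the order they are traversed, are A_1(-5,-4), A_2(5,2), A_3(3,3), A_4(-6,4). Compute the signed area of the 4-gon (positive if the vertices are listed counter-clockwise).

46.5

Apply the shoelace formula: 2A = Σ (x_i·y_{i+1} − x_{i+1}·y_i), indices taken mod 4.
Σ = (10) + (9) + (30) + (44) = 93
Signed area = Σ/2 = 46.5 (positive ⇒ counter-clockwise traversal).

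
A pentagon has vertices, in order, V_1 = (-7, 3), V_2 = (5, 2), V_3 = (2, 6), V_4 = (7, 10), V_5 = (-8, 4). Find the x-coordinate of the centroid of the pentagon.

-14/29

Apply Gauss's area formula. First the cross-terms c_i = x_i·y_{i+1} − x_{i+1}·y_i:
  -29, 26, -22, 108, 4  ⇒  2A = 87, A = 43.5.
Then Σ (x_i + x_{i+1})·c_i = -126, so x̄ = -126 / (6·43.5) = -14/29.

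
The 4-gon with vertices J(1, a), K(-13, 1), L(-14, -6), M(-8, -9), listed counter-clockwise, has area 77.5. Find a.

-5

Write out the shoelace sum; only the two edges meeting at J involve a:
2·Area = [((-8)·a − 1·(-9)) + (1·1 − (-13)·a)] + 170
       = 5·a + 180 = 155
⇒ a = -5.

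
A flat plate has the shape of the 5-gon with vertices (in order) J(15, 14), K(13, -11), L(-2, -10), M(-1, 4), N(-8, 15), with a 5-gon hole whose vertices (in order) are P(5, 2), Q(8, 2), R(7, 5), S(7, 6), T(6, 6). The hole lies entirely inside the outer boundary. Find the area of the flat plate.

411

Outer boundary:
J→K: (15)(-11) − (13)(14) = -347
K→L: (13)(-10) − (-2)(-11) = -152
L→M: (-2)(4) − (-1)(-10) = -18
M→N: (-1)(15) − (-8)(4) = 17
N→J: (-8)(14) − (15)(15) = -337
Σ = -837
Area = |Σ|/2 = 418.5.
Hole:
Cross-terms: -6, 26, 7, 6, -18  ⇒  Σ = 15
Area = |Σ|/2 = 7.5.
Net area = 418.5 − 7.5 = 411.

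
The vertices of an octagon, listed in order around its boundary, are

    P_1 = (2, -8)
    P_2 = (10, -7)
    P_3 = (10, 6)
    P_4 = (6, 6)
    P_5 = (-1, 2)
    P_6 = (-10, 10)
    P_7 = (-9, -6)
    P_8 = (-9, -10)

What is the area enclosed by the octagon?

Cross-terms: 66, 130, 24, 18, 10, 150, 36, 92  ⇒  Σ = 526
Area = |Σ|/2 = 263.

263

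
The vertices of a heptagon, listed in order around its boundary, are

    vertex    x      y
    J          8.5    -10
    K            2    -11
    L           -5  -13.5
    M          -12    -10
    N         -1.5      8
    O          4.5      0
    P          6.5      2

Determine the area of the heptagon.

243.75

Apply Gauss's area formula: 2A = Σ (x_i·y_{i+1} − x_{i+1}·y_i), indices taken mod 7.
J→K: (8.5)(-11) − (2)(-10) = -73.5
K→L: (2)(-13.5) − (-5)(-11) = -82
L→M: (-5)(-10) − (-12)(-13.5) = -112
M→N: (-12)(8) − (-1.5)(-10) = -111
N→O: (-1.5)(0) − (4.5)(8) = -36
O→P: (4.5)(2) − (6.5)(0) = 9
P→J: (6.5)(-10) − (8.5)(2) = -82
Σ = -487.5
Area = |Σ|/2 = 243.75.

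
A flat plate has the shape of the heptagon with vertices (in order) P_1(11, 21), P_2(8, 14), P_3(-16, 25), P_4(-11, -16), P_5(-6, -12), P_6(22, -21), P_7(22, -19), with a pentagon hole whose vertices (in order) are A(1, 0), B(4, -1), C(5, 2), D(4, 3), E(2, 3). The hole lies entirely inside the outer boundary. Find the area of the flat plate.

1030

Outer boundary:
Apply the shoelace formula: 2A = Σ (x_i·y_{i+1} − x_{i+1}·y_i), indices taken mod 7.
Σ = (-14) + (424) + (531) + (36) + (390) + (44) + (671) = 2082
Area = |Σ|/2 = 1041.
Hole:
Apply the shoelace formula: 2A = Σ (x_i·y_{i+1} − x_{i+1}·y_i), indices taken mod 5.
Cross-terms: -1, 13, 7, 6, -3  ⇒  Σ = 22
Area = |Σ|/2 = 11.
Net area = 1041 − 11 = 1030.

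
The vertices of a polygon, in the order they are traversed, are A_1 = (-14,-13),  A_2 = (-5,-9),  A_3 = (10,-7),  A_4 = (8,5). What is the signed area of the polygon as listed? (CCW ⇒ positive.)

129

A_1→A_2: (-14)(-9) − (-5)(-13) = 61
A_2→A_3: (-5)(-7) − (10)(-9) = 125
A_3→A_4: (10)(5) − (8)(-7) = 106
A_4→A_1: (8)(-13) − (-14)(5) = -34
Σ = 258
Signed area = Σ/2 = 129 (positive ⇒ counter-clockwise traversal).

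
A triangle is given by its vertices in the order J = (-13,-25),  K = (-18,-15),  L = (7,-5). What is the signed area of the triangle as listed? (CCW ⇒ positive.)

-150

Σ = (-255) + (195) + (-240) = -300
Signed area = Σ/2 = -150 (negative ⇒ clockwise traversal).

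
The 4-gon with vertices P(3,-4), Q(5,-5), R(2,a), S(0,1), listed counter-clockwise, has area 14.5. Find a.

3

Write out the shoelace sum; only the two edges meeting at R involve a:
2·Area = [(5·a − 2·(-5)) + (2·1 − 0·a)] + 2
       = 5·a + 14 = 29
⇒ a = 3.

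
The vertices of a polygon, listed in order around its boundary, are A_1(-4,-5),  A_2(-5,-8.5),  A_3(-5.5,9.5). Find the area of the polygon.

9.875

Apply the shoelace (surveyor's) formula: 2A = Σ (x_i·y_{i+1} − x_{i+1}·y_i), indices taken mod 3.
A_1→A_2: (-4)(-8.5) − (-5)(-5) = 9
A_2→A_3: (-5)(9.5) − (-5.5)(-8.5) = -94.25
A_3→A_1: (-5.5)(-5) − (-4)(9.5) = 65.5
Σ = -19.75
Area = |Σ|/2 = 9.875.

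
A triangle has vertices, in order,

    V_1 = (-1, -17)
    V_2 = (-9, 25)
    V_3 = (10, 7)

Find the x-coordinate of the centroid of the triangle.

0

Apply Gauss's area formula. First the cross-terms c_i = x_i·y_{i+1} − x_{i+1}·y_i:
  -178, -313, -163  ⇒  2A = -654, A = -327.
Then Σ (x_i + x_{i+1})·c_i = 0, so x̄ = 0 / (6·(-327)) = 0.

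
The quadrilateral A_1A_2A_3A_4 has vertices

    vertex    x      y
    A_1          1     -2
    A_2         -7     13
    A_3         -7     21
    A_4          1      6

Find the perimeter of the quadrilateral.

|A_1A_2| = √((-8)² + (15)²) = √289 = 17
|A_2A_3| = √((0)² + (8)²) = √64 = 8
|A_3A_4| = √((8)² + (-15)²) = √289 = 17
|A_4A_1| = √((0)² + (-8)²) = √64 = 8
Perimeter = 17 + 8 + 17 + 8 = 50.

50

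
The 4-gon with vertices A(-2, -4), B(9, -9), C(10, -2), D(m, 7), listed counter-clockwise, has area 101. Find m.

4

Write out the shoelace sum; only the two edges meeting at D involve m:
2·Area = [(10·7 − m·(-2)) + (m·(-4) − (-2)·7)] + 126
       = -2·m + 210 = 202
⇒ m = 4.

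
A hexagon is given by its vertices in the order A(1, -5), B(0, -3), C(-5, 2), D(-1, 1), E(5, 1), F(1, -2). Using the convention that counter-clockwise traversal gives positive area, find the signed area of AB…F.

-20.5

Apply Gauss's area formula: 2A = Σ (x_i·y_{i+1} − x_{i+1}·y_i), indices taken mod 6.
Σ = (-3) + (-15) + (-3) + (-6) + (-11) + (-3) = -41
Signed area = Σ/2 = -20.5 (negative ⇒ clockwise traversal).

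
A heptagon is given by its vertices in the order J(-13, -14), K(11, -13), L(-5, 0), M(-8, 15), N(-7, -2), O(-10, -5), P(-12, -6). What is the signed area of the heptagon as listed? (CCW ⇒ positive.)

Σ = (323) + (-65) + (-75) + (121) + (15) + (0) + (90) = 409
Signed area = Σ/2 = 204.5 (positive ⇒ counter-clockwise traversal).

204.5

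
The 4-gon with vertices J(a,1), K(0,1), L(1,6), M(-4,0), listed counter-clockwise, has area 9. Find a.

-1

Write out the shoelace sum; only the two edges meeting at J involve a:
2·Area = [((-4)·1 − a·0) + (a·1 − 0·1)] + 23
       = 1·a + 19 = 18
⇒ a = -1.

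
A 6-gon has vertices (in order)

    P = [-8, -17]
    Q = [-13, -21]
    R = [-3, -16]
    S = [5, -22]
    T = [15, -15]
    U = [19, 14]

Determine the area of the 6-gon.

388.5

Apply the surveyor's formula: 2A = Σ (x_i·y_{i+1} − x_{i+1}·y_i), indices taken mod 6.
Σ = (-53) + (145) + (146) + (255) + (495) + (-211) = 777
Area = |Σ|/2 = 388.5.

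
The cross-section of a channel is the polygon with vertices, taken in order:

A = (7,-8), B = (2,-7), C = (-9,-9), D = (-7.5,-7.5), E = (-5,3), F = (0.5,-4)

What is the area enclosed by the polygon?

Apply the surveyor's formula: 2A = Σ (x_i·y_{i+1} − x_{i+1}·y_i), indices taken mod 6.
Σ = (-33) + (-81) + (0) + (-60) + (18.5) + (24) = -131.5
Area = |Σ|/2 = 65.75.

65.75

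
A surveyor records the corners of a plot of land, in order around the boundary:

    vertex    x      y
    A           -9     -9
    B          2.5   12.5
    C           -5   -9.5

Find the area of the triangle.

45.875

A→B: (-9)(12.5) − (2.5)(-9) = -90
B→C: (2.5)(-9.5) − (-5)(12.5) = 38.75
C→A: (-5)(-9) − (-9)(-9.5) = -40.5
Σ = -91.75
Area = |Σ|/2 = 45.875.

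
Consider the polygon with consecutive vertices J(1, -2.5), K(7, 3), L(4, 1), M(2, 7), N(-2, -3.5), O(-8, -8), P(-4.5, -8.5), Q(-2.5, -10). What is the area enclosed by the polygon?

54.25

Apply Gauss's area formula: 2A = Σ (x_i·y_{i+1} − x_{i+1}·y_i), indices taken mod 8.
Σ = (20.5) + (-5) + (26) + (7) + (-12) + (32) + (23.75) + (16.25) = 108.5
Area = |Σ|/2 = 54.25.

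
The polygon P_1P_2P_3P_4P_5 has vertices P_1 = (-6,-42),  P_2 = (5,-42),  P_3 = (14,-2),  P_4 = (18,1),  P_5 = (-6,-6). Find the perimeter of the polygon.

|P_1P_2| = √((11)² + (0)²) = √121 = 11
|P_2P_3| = √((9)² + (40)²) = √1681 = 41
|P_3P_4| = √((4)² + (3)²) = √25 = 5
|P_4P_5| = √((-24)² + (-7)²) = √625 = 25
|P_5P_1| = √((0)² + (-36)²) = √1296 = 36
Perimeter = 11 + 41 + 5 + 25 + 36 = 118.

118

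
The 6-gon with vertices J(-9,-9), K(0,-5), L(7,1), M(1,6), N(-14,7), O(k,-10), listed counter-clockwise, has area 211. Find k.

The doubled signed area Σ (x_i y_{i+1} − x_{i+1} y_i) is linear in k.
With k=0 it equals 262; the coefficient of k is -16 (from the two edges through O).
So -16·k + 262 = 2·211 = 422 ⇒ k = -10.

-10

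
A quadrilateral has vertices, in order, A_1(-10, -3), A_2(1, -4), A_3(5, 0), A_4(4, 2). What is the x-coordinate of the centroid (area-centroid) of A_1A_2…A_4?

Apply the shoelace formula. First the cross-terms c_i = x_i·y_{i+1} − x_{i+1}·y_i:
  43, 20, 10, 8  ⇒  2A = 81, A = 40.5.
Then Σ (x_i + x_{i+1})·c_i = -225, so x̄ = -225 / (6·40.5) = -25/27.

-25/27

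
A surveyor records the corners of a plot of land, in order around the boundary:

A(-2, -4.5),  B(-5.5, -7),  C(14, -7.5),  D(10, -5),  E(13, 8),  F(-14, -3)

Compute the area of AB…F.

Σ = (-10.75) + (139.25) + (5) + (145) + (73) + (57) = 408.5
Area = |Σ|/2 = 204.25.

204.25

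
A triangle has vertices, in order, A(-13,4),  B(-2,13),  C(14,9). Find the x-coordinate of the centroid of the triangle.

Apply the shoelace formula. First the cross-terms c_i = x_i·y_{i+1} − x_{i+1}·y_i:
  -161, -200, 173  ⇒  2A = -188, A = -94.
Then Σ (x_i + x_{i+1})·c_i = 188, so x̄ = 188 / (6·(-94)) = -1/3.

-1/3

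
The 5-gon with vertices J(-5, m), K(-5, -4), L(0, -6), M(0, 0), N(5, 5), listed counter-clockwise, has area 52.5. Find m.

The doubled signed area Σ (x_i y_{i+1} − x_{i+1} y_i) is linear in m.
With m=0 it equals 75; the coefficient of m is 10 (from the two edges through J).
So 10·m + 75 = 2·52.5 = 105 ⇒ m = 3.

3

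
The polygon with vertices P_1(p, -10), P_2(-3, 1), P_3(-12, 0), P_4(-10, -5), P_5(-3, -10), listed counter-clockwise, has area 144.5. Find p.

Write out the shoelace sum; only the two edges meeting at P_1 involve p:
2·Area = [((-3)·(-10) − p·(-10)) + (p·1 − (-3)·(-10))] + 157
       = 11·p + 157 = 289
⇒ p = 12.

12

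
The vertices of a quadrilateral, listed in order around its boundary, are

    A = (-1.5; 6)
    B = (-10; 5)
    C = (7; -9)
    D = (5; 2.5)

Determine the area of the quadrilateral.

Σ = (52.5) + (55) + (62.5) + (33.75) = 203.75
Area = |Σ|/2 = 101.875.

101.875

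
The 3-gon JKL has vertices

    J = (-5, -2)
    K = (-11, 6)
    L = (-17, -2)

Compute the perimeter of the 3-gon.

|JK| = √((-6)² + (8)²) = √100 = 10
|KL| = √((-6)² + (-8)²) = √100 = 10
|LJ| = √((12)² + (0)²) = √144 = 12
Perimeter = 10 + 10 + 12 = 32.

32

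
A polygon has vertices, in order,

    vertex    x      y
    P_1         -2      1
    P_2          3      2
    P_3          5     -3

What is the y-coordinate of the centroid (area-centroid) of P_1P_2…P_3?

Apply Gauss's area formula. First the cross-terms c_i = x_i·y_{i+1} − x_{i+1}·y_i:
  -7, -19, -1  ⇒  2A = -27, A = -13.5.
Then Σ (y_i + y_{i+1})·c_i = 0, so ȳ = 0 / (6·(-13.5)) = 0.

0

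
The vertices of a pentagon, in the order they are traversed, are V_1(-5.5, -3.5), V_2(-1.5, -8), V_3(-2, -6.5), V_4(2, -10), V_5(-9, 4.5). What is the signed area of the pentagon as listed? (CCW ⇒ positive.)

Apply the shoelace formula: 2A = Σ (x_i·y_{i+1} − x_{i+1}·y_i), indices taken mod 5.
Σ = (38.75) + (-6.25) + (33) + (-81) + (56.25) = 40.75
Signed area = Σ/2 = 20.375 (positive ⇒ counter-clockwise traversal).

20.375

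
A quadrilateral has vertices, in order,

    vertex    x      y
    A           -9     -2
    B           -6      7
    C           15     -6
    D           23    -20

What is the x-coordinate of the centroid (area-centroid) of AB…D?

Apply the shoelace formula. First the cross-terms c_i = x_i·y_{i+1} − x_{i+1}·y_i:
  -75, -69, -162, -226  ⇒  2A = -532, A = -266.
Then Σ (x_i + x_{i+1})·c_i = -8816, so x̄ = -8816 / (6·(-266)) = 116/21.

116/21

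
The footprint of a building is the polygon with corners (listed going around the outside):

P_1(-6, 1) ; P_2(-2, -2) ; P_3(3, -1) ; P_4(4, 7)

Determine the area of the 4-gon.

46.5

Apply the shoelace (surveyor's) formula: 2A = Σ (x_i·y_{i+1} − x_{i+1}·y_i), indices taken mod 4.
P_1→P_2: (-6)(-2) − (-2)(1) = 14
P_2→P_3: (-2)(-1) − (3)(-2) = 8
P_3→P_4: (3)(7) − (4)(-1) = 25
P_4→P_1: (4)(1) − (-6)(7) = 46
Σ = 93
Area = |Σ|/2 = 46.5.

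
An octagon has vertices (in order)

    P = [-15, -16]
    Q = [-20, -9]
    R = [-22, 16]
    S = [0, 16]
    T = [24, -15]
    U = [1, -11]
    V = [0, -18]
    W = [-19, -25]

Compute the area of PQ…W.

1059.5

Apply the shoelace (surveyor's) formula: 2A = Σ (x_i·y_{i+1} − x_{i+1}·y_i), indices taken mod 8.
Σ = (-185) + (-518) + (-352) + (-384) + (-249) + (-18) + (-342) + (-71) = -2119
Area = |Σ|/2 = 1059.5.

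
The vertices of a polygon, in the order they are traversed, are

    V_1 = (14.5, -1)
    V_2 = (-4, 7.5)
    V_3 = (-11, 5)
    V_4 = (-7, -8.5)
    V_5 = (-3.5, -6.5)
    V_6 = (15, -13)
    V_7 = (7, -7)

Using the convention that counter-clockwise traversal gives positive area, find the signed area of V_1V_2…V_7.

Cross-terms: 104.75, 62.5, 128.5, 15.75, 143, -14, 94.5  ⇒  Σ = 535
Signed area = Σ/2 = 267.5 (positive ⇒ counter-clockwise traversal).

267.5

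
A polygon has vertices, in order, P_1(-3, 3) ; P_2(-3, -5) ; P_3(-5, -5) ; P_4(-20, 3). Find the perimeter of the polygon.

|P_1P_2| = √((0)² + (-8)²) = √64 = 8
|P_2P_3| = √((-2)² + (0)²) = √4 = 2
|P_3P_4| = √((-15)² + (8)²) = √289 = 17
|P_4P_1| = √((17)² + (0)²) = √289 = 17
Perimeter = 8 + 2 + 17 + 17 = 44.

44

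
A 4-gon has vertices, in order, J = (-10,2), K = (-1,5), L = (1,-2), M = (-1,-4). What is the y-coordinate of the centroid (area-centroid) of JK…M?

25/33

Apply Gauss's area formula. First the cross-terms c_i = x_i·y_{i+1} − x_{i+1}·y_i:
  -48, -3, -6, -42  ⇒  2A = -99, A = -49.5.
Then Σ (y_i + y_{i+1})·c_i = -225, so ȳ = -225 / (6·(-49.5)) = 25/33.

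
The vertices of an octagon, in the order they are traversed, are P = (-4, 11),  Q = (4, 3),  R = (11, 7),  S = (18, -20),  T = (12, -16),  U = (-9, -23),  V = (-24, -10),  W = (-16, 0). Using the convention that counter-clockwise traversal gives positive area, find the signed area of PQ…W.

Σ = (-56) + (-5) + (-346) + (-48) + (-420) + (-462) + (-160) + (-176) = -1673
Signed area = Σ/2 = -836.5 (negative ⇒ clockwise traversal).

-836.5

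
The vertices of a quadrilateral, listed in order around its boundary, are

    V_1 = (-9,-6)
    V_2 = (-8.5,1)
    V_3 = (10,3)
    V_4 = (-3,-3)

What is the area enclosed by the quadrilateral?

62.75

Apply Gauss's area formula: 2A = Σ (x_i·y_{i+1} − x_{i+1}·y_i), indices taken mod 4.
Cross-terms: -60, -35.5, -21, -9  ⇒  Σ = -125.5
Area = |Σ|/2 = 62.75.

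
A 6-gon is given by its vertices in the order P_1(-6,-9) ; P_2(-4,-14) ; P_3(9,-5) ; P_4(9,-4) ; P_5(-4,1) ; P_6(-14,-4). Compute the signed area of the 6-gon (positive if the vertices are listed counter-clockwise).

164

Σ = (48) + (146) + (9) + (-7) + (30) + (102) = 328
Signed area = Σ/2 = 164 (positive ⇒ counter-clockwise traversal).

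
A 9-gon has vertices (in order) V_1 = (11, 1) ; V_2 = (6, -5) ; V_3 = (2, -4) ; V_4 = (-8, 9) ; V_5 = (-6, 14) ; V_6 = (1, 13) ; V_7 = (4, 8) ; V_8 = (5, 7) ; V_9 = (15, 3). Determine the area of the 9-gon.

Σ = (-61) + (-14) + (-14) + (-58) + (-92) + (-44) + (-12) + (-90) + (-18) = -403
Area = |Σ|/2 = 201.5.

201.5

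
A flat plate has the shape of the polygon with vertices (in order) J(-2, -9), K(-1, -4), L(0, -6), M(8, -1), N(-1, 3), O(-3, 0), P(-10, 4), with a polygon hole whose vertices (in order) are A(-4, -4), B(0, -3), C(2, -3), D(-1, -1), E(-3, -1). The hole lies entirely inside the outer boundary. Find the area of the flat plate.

76

Outer boundary:
Apply Gauss's area formula: 2A = Σ (x_i·y_{i+1} − x_{i+1}·y_i), indices taken mod 7.
J→K: (-2)(-4) − (-1)(-9) = -1
K→L: (-1)(-6) − (0)(-4) = 6
L→M: (0)(-1) − (8)(-6) = 48
M→N: (8)(3) − (-1)(-1) = 23
N→O: (-1)(0) − (-3)(3) = 9
O→P: (-3)(4) − (-10)(0) = -12
P→J: (-10)(-9) − (-2)(4) = 98
Σ = 171
Area = |Σ|/2 = 85.5.
Hole:
A→B: (-4)(-3) − (0)(-4) = 12
B→C: (0)(-3) − (2)(-3) = 6
C→D: (2)(-1) − (-1)(-3) = -5
D→E: (-1)(-1) − (-3)(-1) = -2
E→A: (-3)(-4) − (-4)(-1) = 8
Σ = 19
Area = |Σ|/2 = 9.5.
Net area = 85.5 − 9.5 = 76.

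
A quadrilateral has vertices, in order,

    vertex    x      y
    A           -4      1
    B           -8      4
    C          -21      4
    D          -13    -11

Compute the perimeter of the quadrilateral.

|AB| = √((-4)² + (3)²) = √25 = 5
|BC| = √((-13)² + (0)²) = √169 = 13
|CD| = √((8)² + (-15)²) = √289 = 17
|DA| = √((9)² + (12)²) = √225 = 15
Perimeter = 5 + 13 + 17 + 15 = 50.

50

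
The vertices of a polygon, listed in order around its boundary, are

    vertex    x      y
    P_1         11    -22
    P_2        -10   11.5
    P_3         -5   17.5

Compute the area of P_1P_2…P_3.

146.75

Apply Gauss's area formula: 2A = Σ (x_i·y_{i+1} − x_{i+1}·y_i), indices taken mod 3.
Σ = (-93.5) + (-117.5) + (-82.5) = -293.5
Area = |Σ|/2 = 146.75.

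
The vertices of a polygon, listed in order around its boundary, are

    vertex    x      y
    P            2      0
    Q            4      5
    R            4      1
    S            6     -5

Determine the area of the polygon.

Apply Gauss's area formula: 2A = Σ (x_i·y_{i+1} − x_{i+1}·y_i), indices taken mod 4.
Σ = (10) + (-16) + (-26) + (10) = -22
Area = |Σ|/2 = 11.

11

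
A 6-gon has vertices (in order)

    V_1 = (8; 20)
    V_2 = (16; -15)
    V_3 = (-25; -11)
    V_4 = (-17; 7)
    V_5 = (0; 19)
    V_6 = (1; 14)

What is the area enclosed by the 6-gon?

893.5

Σ = (-440) + (-551) + (-362) + (-323) + (-19) + (-92) = -1787
Area = |Σ|/2 = 893.5.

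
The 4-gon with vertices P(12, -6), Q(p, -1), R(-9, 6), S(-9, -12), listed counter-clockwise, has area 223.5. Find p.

9

Write out the shoelace sum; only the two edges meeting at Q involve p:
2·Area = [(12·(-1) − p·(-6)) + (p·6 − (-9)·(-1))] + 360
       = 12·p + 339 = 447
⇒ p = 9.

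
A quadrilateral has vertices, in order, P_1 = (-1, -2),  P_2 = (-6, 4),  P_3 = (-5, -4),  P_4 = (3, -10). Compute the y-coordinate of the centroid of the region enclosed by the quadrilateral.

-118/37

Apply the shoelace (surveyor's) formula. First the cross-terms c_i = x_i·y_{i+1} − x_{i+1}·y_i:
  -16, 44, 62, -16  ⇒  2A = 74, A = 37.
Then Σ (y_i + y_{i+1})·c_i = -708, so ȳ = -708 / (6·37) = -118/37.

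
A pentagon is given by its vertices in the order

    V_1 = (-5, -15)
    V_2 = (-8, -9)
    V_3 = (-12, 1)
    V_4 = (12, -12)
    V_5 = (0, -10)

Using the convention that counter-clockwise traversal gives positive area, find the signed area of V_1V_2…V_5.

Σ = (-75) + (-116) + (132) + (-120) + (-50) = -229
Signed area = Σ/2 = -114.5 (negative ⇒ clockwise traversal).

-114.5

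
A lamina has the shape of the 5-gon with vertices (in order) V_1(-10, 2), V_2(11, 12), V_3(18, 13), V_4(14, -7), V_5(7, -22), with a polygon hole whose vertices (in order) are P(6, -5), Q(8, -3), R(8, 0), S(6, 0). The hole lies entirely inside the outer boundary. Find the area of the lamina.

Outer boundary:
Apply the surveyor's formula: 2A = Σ (x_i·y_{i+1} − x_{i+1}·y_i), indices taken mod 5.
Σ = (-142) + (-73) + (-308) + (-259) + (-206) = -988
Area = |Σ|/2 = 494.
Hole:
Σ = (22) + (24) + (0) + (-30) = 16
Area = |Σ|/2 = 8.
Net area = 494 − 8 = 486.

486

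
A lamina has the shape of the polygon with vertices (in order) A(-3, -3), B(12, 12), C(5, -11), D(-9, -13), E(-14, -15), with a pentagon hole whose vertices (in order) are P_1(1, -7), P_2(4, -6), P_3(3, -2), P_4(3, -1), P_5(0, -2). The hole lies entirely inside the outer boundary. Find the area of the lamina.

Outer boundary:
Σ = (0) + (-192) + (-164) + (-47) + (-3) = -406
Area = |Σ|/2 = 203.
Hole:
Apply the shoelace formula: 2A = Σ (x_i·y_{i+1} − x_{i+1}·y_i), indices taken mod 5.
P_1→P_2: (1)(-6) − (4)(-7) = 22
P_2→P_3: (4)(-2) − (3)(-6) = 10
P_3→P_4: (3)(-1) − (3)(-2) = 3
P_4→P_5: (3)(-2) − (0)(-1) = -6
P_5→P_1: (0)(-7) − (1)(-2) = 2
Σ = 31
Area = |Σ|/2 = 15.5.
Net area = 203 − 15.5 = 187.5.

187.5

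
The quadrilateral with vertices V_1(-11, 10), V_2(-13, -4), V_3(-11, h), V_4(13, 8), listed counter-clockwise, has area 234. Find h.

Write out the shoelace sum; only the two edges meeting at V_3 involve h:
2·Area = [((-13)·h − (-11)·(-4)) + ((-11)·8 − 13·h)] + 392
       = -26·h + 260 = 468
⇒ h = -8.

-8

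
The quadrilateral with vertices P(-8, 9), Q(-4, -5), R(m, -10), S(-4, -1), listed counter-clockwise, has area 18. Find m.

Write out the shoelace sum; only the two edges meeting at R involve m:
2·Area = [((-4)·(-10) − m·(-5)) + (m·(-1) − (-4)·(-10))] + 32
       = 4·m + 32 = 36
⇒ m = 1.

1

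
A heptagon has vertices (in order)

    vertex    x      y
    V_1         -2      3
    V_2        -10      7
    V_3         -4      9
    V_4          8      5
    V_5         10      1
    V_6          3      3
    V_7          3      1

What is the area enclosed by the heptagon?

Apply Gauss's area formula: 2A = Σ (x_i·y_{i+1} − x_{i+1}·y_i), indices taken mod 7.
V_1→V_2: (-2)(7) − (-10)(3) = 16
V_2→V_3: (-10)(9) − (-4)(7) = -62
V_3→V_4: (-4)(5) − (8)(9) = -92
V_4→V_5: (8)(1) − (10)(5) = -42
V_5→V_6: (10)(3) − (3)(1) = 27
V_6→V_7: (3)(1) − (3)(3) = -6
V_7→V_1: (3)(3) − (-2)(1) = 11
Σ = -148
Area = |Σ|/2 = 74.

74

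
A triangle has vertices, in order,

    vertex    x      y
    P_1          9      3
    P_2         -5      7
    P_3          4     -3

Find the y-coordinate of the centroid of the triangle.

7/3

Apply the shoelace (surveyor's) formula. First the cross-terms c_i = x_i·y_{i+1} − x_{i+1}·y_i:
  78, -13, 39  ⇒  2A = 104, A = 52.
Then Σ (y_i + y_{i+1})·c_i = 728, so ȳ = 728 / (6·52) = 7/3.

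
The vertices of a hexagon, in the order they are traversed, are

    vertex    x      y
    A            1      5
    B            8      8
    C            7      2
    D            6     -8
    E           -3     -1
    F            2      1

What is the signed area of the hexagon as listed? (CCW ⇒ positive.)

-81

Apply the shoelace (surveyor's) formula: 2A = Σ (x_i·y_{i+1} − x_{i+1}·y_i), indices taken mod 6.
A→B: (1)(8) − (8)(5) = -32
B→C: (8)(2) − (7)(8) = -40
C→D: (7)(-8) − (6)(2) = -68
D→E: (6)(-1) − (-3)(-8) = -30
E→F: (-3)(1) − (2)(-1) = -1
F→A: (2)(5) − (1)(1) = 9
Σ = -162
Signed area = Σ/2 = -81 (negative ⇒ clockwise traversal).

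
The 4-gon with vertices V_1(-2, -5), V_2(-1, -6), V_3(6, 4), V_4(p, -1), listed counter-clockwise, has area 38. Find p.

-5

Write out the shoelace sum; only the two edges meeting at V_4 involve p:
2·Area = [(6·(-1) − p·4) + (p·(-5) − (-2)·(-1))] + 39
       = -9·p + 31 = 76
⇒ p = -5.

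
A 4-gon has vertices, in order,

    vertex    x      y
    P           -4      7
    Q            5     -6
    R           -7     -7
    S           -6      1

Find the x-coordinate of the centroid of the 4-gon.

Apply the shoelace (surveyor's) formula. First the cross-terms c_i = x_i·y_{i+1} − x_{i+1}·y_i:
  -11, -77, -49, -38  ⇒  2A = -175, A = -87.5.
Then Σ (x_i + x_{i+1})·c_i = 1160, so x̄ = 1160 / (6·(-87.5)) = -232/105.

-232/105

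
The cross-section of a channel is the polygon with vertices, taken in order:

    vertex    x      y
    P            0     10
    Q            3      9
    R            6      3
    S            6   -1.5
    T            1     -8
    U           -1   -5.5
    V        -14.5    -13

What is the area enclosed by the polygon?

Σ = (-30) + (-45) + (-27) + (-46.5) + (-13.5) + (-66.75) + (-145) = -373.75
Area = |Σ|/2 = 186.875.

186.875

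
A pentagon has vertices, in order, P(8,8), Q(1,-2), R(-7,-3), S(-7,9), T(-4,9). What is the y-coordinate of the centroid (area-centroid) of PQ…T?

3.66796875

Apply the shoelace (surveyor's) formula. First the cross-terms c_i = x_i·y_{i+1} − x_{i+1}·y_i:
  -24, -17, -84, -27, -104  ⇒  2A = -256, A = -128.
Then Σ (y_i + y_{i+1})·c_i = -2817, so ȳ = -2817 / (6·(-128)) = 3.66796875.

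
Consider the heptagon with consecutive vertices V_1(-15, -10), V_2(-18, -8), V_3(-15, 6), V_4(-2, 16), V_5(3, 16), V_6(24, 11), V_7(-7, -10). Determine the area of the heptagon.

Apply the shoelace formula: 2A = Σ (x_i·y_{i+1} − x_{i+1}·y_i), indices taken mod 7.
V_1→V_2: (-15)(-8) − (-18)(-10) = -60
V_2→V_3: (-18)(6) − (-15)(-8) = -228
V_3→V_4: (-15)(16) − (-2)(6) = -228
V_4→V_5: (-2)(16) − (3)(16) = -80
V_5→V_6: (3)(11) − (24)(16) = -351
V_6→V_7: (24)(-10) − (-7)(11) = -163
V_7→V_1: (-7)(-10) − (-15)(-10) = -80
Σ = -1190
Area = |Σ|/2 = 595.

595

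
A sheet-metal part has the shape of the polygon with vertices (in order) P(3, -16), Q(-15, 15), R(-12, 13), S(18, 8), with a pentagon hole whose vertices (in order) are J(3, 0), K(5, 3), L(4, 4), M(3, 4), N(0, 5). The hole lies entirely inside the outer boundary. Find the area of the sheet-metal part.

Outer boundary:
Cross-terms: -195, -15, -330, -312  ⇒  Σ = -852
Area = |Σ|/2 = 426.
Hole:
Σ = (9) + (8) + (4) + (15) + (-15) = 21
Area = |Σ|/2 = 10.5.
Net area = 426 − 10.5 = 415.5.

415.5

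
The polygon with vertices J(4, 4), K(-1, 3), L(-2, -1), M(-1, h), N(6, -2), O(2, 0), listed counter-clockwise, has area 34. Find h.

The doubled signed area Σ (x_i y_{i+1} − x_{i+1} y_i) is linear in h.
With h=0 it equals 36; the coefficient of h is -8 (from the two edges through M).
So -8·h + 36 = 2·34 = 68 ⇒ h = -4.

-4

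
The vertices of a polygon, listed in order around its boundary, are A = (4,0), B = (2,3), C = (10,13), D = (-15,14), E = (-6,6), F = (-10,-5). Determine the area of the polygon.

223.5

Σ = (12) + (-4) + (335) + (-6) + (90) + (20) = 447
Area = |Σ|/2 = 223.5.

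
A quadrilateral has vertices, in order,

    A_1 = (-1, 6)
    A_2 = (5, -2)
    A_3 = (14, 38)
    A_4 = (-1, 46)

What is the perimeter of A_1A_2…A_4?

108

|A_1A_2| = √((6)² + (-8)²) = √100 = 10
|A_2A_3| = √((9)² + (40)²) = √1681 = 41
|A_3A_4| = √((-15)² + (8)²) = √289 = 17
|A_4A_1| = √((0)² + (-40)²) = √1600 = 40
Perimeter = 10 + 41 + 17 + 40 = 108.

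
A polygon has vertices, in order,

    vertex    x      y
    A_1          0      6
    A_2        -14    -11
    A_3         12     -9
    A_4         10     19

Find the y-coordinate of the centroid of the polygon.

Apply the shoelace (surveyor's) formula. First the cross-terms c_i = x_i·y_{i+1} − x_{i+1}·y_i:
  84, 258, 318, 60  ⇒  2A = 720, A = 360.
Then Σ (y_i + y_{i+1})·c_i = -900, so ȳ = -900 / (6·360) = -5/12.

-5/12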